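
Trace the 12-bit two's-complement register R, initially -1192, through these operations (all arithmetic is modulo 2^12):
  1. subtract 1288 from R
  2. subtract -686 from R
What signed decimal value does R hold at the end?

-1794

Start: R = -1192 = 101101011000.
R = -1192 − 1288 = -2480; wraps to 1616 = 011001010000
R = 1616 − (-686) = 2302; wraps to -1794 = 100011111110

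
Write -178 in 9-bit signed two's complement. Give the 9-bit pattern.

101001110

|-178| = 178 = 010110010 in 9 bits.
Invert the bits: 101001101. Add 1: 101001110.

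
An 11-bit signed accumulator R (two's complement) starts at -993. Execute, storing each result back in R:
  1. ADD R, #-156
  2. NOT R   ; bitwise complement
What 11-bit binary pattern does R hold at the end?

Start: R = -993 = 10000011111.
R = -993 + (-156) = -1149; wraps to 899 = 01110000011
R = NOT 01110000011 = 10001111100 = -900

10001111100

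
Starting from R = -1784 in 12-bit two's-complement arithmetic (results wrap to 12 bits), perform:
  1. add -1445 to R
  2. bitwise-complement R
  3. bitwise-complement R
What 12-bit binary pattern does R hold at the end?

001101100011

Start: R = -1784 = 100100001000.
R = -1784 + (-1445) = -3229; wraps to 867 = 001101100011
R = NOT 001101100011 = 110010011100 = -868
R = NOT 110010011100 = 001101100011 = 867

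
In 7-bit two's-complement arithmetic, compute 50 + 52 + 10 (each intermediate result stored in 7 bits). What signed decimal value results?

-16

50 + 52 = 102 → wraps to -26 (1100110)
-26 + 10 = -16 (1110000)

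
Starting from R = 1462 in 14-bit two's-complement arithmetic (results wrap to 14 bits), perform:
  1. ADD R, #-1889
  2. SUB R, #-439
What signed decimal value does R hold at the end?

Start: R = 1462 = 00010110110110.
R = 1462 + (-1889) = -427 = 11111001010101
R = -427 − (-439) = 12 = 00000000001100

12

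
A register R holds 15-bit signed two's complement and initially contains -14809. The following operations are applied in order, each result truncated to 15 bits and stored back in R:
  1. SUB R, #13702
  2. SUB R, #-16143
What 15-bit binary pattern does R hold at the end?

100111110110000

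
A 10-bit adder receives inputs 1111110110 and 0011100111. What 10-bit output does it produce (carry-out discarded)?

0011011101

  1111110110
+ 0011100111
= 0011011101  (discard carry-out 1)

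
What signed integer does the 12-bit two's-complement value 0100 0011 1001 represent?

MSB is 0, so the value is non-negative: 010000111001 = 1081.

1081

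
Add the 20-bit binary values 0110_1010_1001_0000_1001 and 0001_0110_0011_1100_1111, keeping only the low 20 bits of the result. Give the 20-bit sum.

10000000110011011000

  01101010100100001001
+ 00010110001111001111
= 10000000110011011000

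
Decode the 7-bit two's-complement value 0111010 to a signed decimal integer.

58

MSB is 0, so the value is non-negative: 0111010 = 58.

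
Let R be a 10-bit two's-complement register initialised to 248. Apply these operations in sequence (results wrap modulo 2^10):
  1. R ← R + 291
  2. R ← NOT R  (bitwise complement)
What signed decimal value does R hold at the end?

484

Start: R = 248 = 0011111000.
R = 248 + 291 = 539; wraps to -485 = 1000011011
R = NOT 1000011011 = 0111100100 = 484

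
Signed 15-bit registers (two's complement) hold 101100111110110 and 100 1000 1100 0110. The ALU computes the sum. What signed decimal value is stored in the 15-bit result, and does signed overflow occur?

8892; overflow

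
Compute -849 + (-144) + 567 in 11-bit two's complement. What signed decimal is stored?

-426

-849 + (-144) = -993 (10000011111)
-993 + 567 = -426 (11001010110)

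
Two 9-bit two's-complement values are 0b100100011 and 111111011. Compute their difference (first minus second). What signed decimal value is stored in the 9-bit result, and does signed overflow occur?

0b100100011 → 100100011 = -221 (signed)
111111011 = -5 (signed)
Subtract via negate-and-add: invert 111111011 + 1 = 000000101 (i.e. 5).
  100100011
+ 000000101
= 100101000
Result 100101000: MSB = 1 → 296 − 512 = -216.
Addends (after negating the subtrahend) have opposite signs, so signed overflow cannot occur.

-216; no overflow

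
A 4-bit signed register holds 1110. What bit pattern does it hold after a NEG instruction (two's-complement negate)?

0010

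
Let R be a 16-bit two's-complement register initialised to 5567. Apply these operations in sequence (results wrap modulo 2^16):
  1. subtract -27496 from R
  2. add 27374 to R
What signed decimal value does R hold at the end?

Start: R = 5567 = 0001010110111111.
R = 5567 − (-27496) = 33063; wraps to -32473 = 1000000100100111
R = -32473 + 27374 = -5099 = 1110110000010101

-5099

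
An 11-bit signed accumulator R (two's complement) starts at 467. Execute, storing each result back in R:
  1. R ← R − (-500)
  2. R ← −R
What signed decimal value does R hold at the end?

Start: R = 467 = 00111010011.
R = 467 − (-500) = 967 = 01111000111
R = −(967) = -967 = 10000111001

-967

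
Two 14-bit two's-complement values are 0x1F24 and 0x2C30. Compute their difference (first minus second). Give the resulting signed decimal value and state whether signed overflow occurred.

0x1F24 = 01111100100100 = 7972 (signed)
0x2C30 = 10110000110000 = -5072 (signed)
Subtract via negate-and-add: invert 10110000110000 + 1 = 01001111010000 (i.e. 5072).
  01111100100100
+ 01001111010000
= 11001011110100
Result 11001011110100: MSB = 1 → 13044 − 16384 = -3340.
Both addends (after negating the subtrahend) are non-negative but the stored result is negative: signed overflow. The true value 7972 − (-5072) = 13044 lies outside [-8192, 8191].

-3340; overflow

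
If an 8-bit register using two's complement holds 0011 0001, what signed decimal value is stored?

MSB is 0, so the value is non-negative: 00110001 = 49.

49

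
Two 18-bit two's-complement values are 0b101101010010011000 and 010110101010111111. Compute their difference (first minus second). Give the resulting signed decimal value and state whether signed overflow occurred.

92633; overflow

0b101101010010011000 → 101101010010011000 = -76648 (signed)
010110101010111111 = 92863 (signed)
Subtract via negate-and-add: invert 010110101010111111 + 1 = 101001010101000001 (i.e. -92863).
  101101010010011000
+ 101001010101000001
= 010110100111011001  (discard carry-out 1)
Result 010110100111011001: MSB = 0 → value 92633.
Both addends (after negating the subtrahend) are negative but the stored result is non-negative: signed overflow. The true value -76648 − 92863 = -169511 lies outside [-131072, 131071].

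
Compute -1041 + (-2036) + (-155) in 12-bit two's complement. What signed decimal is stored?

864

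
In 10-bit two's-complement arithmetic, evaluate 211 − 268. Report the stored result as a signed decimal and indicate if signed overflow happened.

-57; no overflow

211 → 0011010011
268 → 0100001100
Subtract via negate-and-add: invert 0100001100 + 1 = 1011110100 (i.e. -268).
  0011010011
+ 1011110100
= 1111000111
Result 1111000111: MSB = 1 → 967 − 1024 = -57.
Addends (after negating the subtrahend) have opposite signs, so signed overflow cannot occur.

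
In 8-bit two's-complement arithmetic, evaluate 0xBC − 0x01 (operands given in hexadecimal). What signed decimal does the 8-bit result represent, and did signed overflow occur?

0xBC = 10111100 = -68 (signed)
0x01 = 00000001 = 1 (signed)
Subtract via negate-and-add: invert 00000001 + 1 = 11111111 (i.e. -1).
  10111100
+ 11111111
= 10111011  (discard carry-out 1)
Result 10111011: MSB = 1 → 187 − 256 = -69.
Both addends (after negating the subtrahend) are negative and so is the stored result: no signed overflow.

-69; no overflow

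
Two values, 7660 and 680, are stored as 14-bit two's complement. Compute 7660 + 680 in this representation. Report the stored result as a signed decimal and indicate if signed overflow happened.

-8044; overflow

7660 → 01110111101100
680 → 00001010101000
  01110111101100
+ 00001010101000
= 10000010010100
Result 10000010010100: MSB = 1 → 8340 − 16384 = -8044.
Both addends are non-negative but the stored result is negative: signed overflow. The true value 7660 + 680 = 8340 lies outside [-8192, 8191].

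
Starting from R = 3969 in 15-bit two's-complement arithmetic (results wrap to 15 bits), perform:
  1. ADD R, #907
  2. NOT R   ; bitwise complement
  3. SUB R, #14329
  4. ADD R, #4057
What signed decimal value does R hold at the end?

Start: R = 3969 = 000111110000001.
R = 3969 + 907 = 4876 = 001001100001100
R = NOT 001001100001100 = 110110011110011 = -4877
R = -4877 − 14329 = -19206; wraps to 13562 = 011010011111010
R = 13562 + 4057 = 17619; wraps to -15149 = 100010011010011

-15149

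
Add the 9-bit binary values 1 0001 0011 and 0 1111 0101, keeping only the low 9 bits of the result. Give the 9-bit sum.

000001000

  100010011
+ 011110101
= 000001000  (discard carry-out 1)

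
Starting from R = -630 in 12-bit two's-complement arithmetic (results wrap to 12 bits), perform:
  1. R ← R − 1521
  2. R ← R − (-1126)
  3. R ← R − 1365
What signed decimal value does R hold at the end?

1706

Start: R = -630 = 110110001010.
R = -630 − 1521 = -2151; wraps to 1945 = 011110011001
R = 1945 − (-1126) = 3071; wraps to -1025 = 101111111111
R = -1025 − 1365 = -2390; wraps to 1706 = 011010101010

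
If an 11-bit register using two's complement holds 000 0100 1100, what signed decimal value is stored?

MSB is 0, so the value is non-negative: 00001001100 = 76.

76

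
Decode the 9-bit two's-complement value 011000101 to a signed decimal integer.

MSB is 0, so the value is non-negative: 011000101 = 197.

197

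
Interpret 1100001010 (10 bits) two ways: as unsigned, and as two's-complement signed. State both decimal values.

Unsigned: 1100001010 = 778.
Signed: MSB=1 → 778 − 1024 = -246.

unsigned = 778, signed = -246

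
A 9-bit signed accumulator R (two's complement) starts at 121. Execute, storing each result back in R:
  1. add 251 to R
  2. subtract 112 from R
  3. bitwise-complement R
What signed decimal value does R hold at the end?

Start: R = 121 = 001111001.
R = 121 + 251 = 372; wraps to -140 = 101110100
R = -140 − 112 = -252 = 100000100
R = NOT 100000100 = 011111011 = 251

251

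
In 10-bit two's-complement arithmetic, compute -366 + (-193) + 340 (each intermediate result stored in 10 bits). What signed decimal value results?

-366 + (-193) = -559 → wraps to 465 (0111010001)
465 + 340 = 805 → wraps to -219 (1100100101)

-219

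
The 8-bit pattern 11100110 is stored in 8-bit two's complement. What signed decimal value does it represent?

MSB is 1, so the value is negative.
Invert: 00011001. Add 1: 00011010 = 26. So the value is −26.

-26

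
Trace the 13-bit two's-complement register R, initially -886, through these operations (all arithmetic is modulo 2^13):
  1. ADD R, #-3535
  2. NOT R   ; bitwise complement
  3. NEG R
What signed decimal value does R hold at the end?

3772

Start: R = -886 = 1110010001010.
R = -886 + (-3535) = -4421; wraps to 3771 = 0111010111011
R = NOT 0111010111011 = 1000101000100 = -3772
R = −(-3772) = 3772 = 0111010111100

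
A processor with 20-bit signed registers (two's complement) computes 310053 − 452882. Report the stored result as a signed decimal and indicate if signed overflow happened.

310053 → 01001011101100100101
452882 → 01101110100100010010
Subtract via negate-and-add: invert 01101110100100010010 + 1 = 10010001011011101110 (i.e. -452882).
  01001011101100100101
+ 10010001011011101110
= 11011101001000010011
Result 11011101001000010011: MSB = 1 → 905747 − 1048576 = -142829.
Addends (after negating the subtrahend) have opposite signs, so signed overflow cannot occur.

-142829; no overflow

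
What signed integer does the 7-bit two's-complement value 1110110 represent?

-10

MSB is 1, so the value is negative.
Unsigned reading: 118. Subtract 2^7 = 128: 118 − 128 = -10.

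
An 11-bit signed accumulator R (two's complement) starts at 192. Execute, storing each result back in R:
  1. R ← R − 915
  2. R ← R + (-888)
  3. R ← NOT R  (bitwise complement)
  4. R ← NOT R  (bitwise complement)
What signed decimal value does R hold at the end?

437

Start: R = 192 = 00011000000.
R = 192 − 915 = -723 = 10100101101
R = -723 + (-888) = -1611; wraps to 437 = 00110110101
R = NOT 00110110101 = 11001001010 = -438
R = NOT 11001001010 = 00110110101 = 437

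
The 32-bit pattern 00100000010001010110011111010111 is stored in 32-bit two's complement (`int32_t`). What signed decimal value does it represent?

541419479

MSB is 0, so the value is non-negative: 00100000010001010110011111010111 = 541419479.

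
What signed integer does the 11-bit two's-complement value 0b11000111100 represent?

MSB is 1, so the value is negative.
Unsigned reading: 1596. Subtract 2^11 = 2048: 1596 − 2048 = -452.

-452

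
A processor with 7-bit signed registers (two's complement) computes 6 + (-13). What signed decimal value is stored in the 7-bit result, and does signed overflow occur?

6 → 0000110
-13 → 1110011
  0000110
+ 1110011
= 1111001
Result 1111001: MSB = 1 → 121 − 128 = -7.
Addends have opposite signs, so signed overflow cannot occur.

-7; no overflow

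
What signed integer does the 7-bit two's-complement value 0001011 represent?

11

MSB is 0, so the value is non-negative: 0001011 = 11.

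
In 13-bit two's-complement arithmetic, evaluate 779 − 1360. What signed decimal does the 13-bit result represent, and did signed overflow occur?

-581; no overflow

779 → 0001100001011
1360 → 0010101010000
Subtract via negate-and-add: invert 0010101010000 + 1 = 1101010110000 (i.e. -1360).
  0001100001011
+ 1101010110000
= 1110110111011
Result 1110110111011: MSB = 1 → 7611 − 8192 = -581.
Addends (after negating the subtrahend) have opposite signs, so signed overflow cannot occur.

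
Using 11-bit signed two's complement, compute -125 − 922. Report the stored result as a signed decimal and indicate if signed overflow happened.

1001; overflow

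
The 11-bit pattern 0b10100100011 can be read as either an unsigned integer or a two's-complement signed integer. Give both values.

unsigned = 1315, signed = -733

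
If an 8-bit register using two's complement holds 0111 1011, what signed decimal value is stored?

123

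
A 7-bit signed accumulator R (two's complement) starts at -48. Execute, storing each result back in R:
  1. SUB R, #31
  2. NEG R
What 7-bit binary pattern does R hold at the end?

Start: R = -48 = 1010000.
R = -48 − 31 = -79; wraps to 49 = 0110001
R = −(49) = -49 = 1001111

1001111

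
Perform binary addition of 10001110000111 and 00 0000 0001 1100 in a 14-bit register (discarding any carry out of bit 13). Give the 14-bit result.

  10001110000111
+ 00000000011100
= 10001110100011

10001110100011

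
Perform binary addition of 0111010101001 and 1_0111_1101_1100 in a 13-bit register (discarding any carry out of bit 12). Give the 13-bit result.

0011010000101

  0111010101001
+ 1011111011100
= 0011010000101  (discard carry-out 1)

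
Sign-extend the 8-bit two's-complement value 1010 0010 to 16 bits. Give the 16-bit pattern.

1111111110100010

MSB of 10100010 is 1; replicate it into the new high bits.
11111111|10100010 → 1111111110100010 (still -94).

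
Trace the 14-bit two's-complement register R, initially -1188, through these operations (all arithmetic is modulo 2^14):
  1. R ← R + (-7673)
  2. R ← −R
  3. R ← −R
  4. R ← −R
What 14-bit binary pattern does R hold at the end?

10001010011101

Start: R = -1188 = 11101101011100.
R = -1188 + (-7673) = -8861; wraps to 7523 = 01110101100011
R = −(7523) = -7523 = 10001010011101
R = −(-7523) = 7523 = 01110101100011
R = −(7523) = -7523 = 10001010011101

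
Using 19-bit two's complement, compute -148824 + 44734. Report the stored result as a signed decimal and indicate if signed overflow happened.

-148824 → 1011011101010101000
44734 → 0001010111010111110
  1011011101010101000
+ 0001010111010111110
= 1100110100101100110
Result 1100110100101100110: MSB = 1 → 420198 − 524288 = -104090.
Addends have opposite signs, so signed overflow cannot occur.

-104090; no overflow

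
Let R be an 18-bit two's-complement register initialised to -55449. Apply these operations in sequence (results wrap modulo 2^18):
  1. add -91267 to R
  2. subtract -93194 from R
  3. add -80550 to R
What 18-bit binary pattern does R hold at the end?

Start: R = -55449 = 110010011101100111.
R = -55449 + (-91267) = -146716; wraps to 115428 = 011100001011100100
R = 115428 − (-93194) = 208622; wraps to -53522 = 110010111011101110
R = -53522 + (-80550) = -134072; wraps to 128072 = 011111010001001000

011111010001001000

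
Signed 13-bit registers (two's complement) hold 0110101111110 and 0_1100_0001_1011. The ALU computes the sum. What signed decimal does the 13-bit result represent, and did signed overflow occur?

-1639; overflow

0110101111110 = 3454 (signed)
0_1100_0001_1011 → 0110000011011 = 3099 (signed)
  0110101111110
+ 0110000011011
= 1100110011001
Result 1100110011001: MSB = 1 → 6553 − 8192 = -1639.
Both addends are non-negative but the stored result is negative: signed overflow. The true value 3454 + 3099 = 6553 lies outside [-4096, 4095].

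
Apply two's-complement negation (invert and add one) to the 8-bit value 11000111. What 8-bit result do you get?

Invert: 00111000. Add 1: 00111001.
Check: 11000111 = -57, 00111001 = 57.

00111001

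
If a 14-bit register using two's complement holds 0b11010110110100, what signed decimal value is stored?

-2636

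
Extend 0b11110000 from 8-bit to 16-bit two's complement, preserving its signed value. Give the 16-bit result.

1111111111110000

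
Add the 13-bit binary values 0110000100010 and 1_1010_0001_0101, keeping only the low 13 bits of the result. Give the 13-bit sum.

0011000110111

  0110000100010
+ 1101000010101
= 0011000110111  (discard carry-out 1)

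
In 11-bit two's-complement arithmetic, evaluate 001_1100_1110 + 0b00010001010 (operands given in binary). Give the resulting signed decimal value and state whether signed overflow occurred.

600; no overflow

001_1100_1110 → 00111001110 = 462 (signed)
0b00010001010 → 00010001010 = 138 (signed)
  00111001110
+ 00010001010
= 01001011000
Result 01001011000: MSB = 0 → value 600.
Both addends are non-negative and so is the stored result: no signed overflow.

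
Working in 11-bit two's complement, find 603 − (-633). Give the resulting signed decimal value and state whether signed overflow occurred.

-812; overflow

603 → 01001011011
-633 → 10110000111
Subtract via negate-and-add: invert 10110000111 + 1 = 01001111001 (i.e. 633).
  01001011011
+ 01001111001
= 10011010100
Result 10011010100: MSB = 1 → 1236 − 2048 = -812.
Both addends (after negating the subtrahend) are non-negative but the stored result is negative: signed overflow. The true value 603 − (-633) = 1236 lies outside [-1024, 1023].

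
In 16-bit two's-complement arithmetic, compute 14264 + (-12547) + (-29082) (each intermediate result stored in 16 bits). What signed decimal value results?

-27365

14264 + (-12547) = 1717 (0000011010110101)
1717 + (-29082) = -27365 (1001010100011011)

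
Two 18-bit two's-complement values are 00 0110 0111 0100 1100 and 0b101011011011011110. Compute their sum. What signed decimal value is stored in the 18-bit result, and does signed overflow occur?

-57814; no overflow

00 0110 0111 0100 1100 → 000110011101001100 = 26444 (signed)
0b101011011011011110 → 101011011011011110 = -84258 (signed)
  000110011101001100
+ 101011011011011110
= 110001111000101010
Result 110001111000101010: MSB = 1 → 204330 − 262144 = -57814.
Addends have opposite signs, so signed overflow cannot occur.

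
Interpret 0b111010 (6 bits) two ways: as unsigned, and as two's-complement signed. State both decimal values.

unsigned = 58, signed = -6

Unsigned: 111010 = 58.
Signed: MSB=1 → 58 − 64 = -6.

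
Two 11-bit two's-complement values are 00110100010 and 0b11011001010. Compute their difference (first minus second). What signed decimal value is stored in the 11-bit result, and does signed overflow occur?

728; no overflow

00110100010 = 418 (signed)
0b11011001010 → 11011001010 = -310 (signed)
Subtract via negate-and-add: invert 11011001010 + 1 = 00100110110 (i.e. 310).
  00110100010
+ 00100110110
= 01011011000
Result 01011011000: MSB = 0 → value 728.
Both addends (after negating the subtrahend) are non-negative and so is the stored result: no signed overflow.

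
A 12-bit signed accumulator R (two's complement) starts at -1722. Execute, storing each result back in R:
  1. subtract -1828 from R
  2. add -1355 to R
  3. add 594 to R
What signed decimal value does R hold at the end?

Start: R = -1722 = 100101000110.
R = -1722 − (-1828) = 106 = 000001101010
R = 106 + (-1355) = -1249 = 101100011111
R = -1249 + 594 = -655 = 110101110001

-655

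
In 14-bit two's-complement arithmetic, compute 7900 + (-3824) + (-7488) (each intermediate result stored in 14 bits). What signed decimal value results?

-3412

7900 + (-3824) = 4076 (00111111101100)
4076 + (-7488) = -3412 (11001010101100)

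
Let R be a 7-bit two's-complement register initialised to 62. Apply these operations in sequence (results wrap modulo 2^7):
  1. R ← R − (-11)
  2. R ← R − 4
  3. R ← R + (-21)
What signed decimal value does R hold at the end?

48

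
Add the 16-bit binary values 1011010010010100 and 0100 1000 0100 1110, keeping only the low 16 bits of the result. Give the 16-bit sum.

1111110011100010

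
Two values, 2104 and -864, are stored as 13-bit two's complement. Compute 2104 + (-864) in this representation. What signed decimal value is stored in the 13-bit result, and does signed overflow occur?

2104 → 0100000111000
-864 → 1110010100000
  0100000111000
+ 1110010100000
= 0010011011000  (discard carry-out 1)
Result 0010011011000: MSB = 0 → value 1240.
Addends have opposite signs, so signed overflow cannot occur.

1240; no overflow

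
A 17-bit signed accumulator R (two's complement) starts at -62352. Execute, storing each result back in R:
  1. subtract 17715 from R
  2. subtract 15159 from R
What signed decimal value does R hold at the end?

Start: R = -62352 = 10000110001110000.
R = -62352 − 17715 = -80067; wraps to 51005 = 01100011100111101
R = 51005 − 15159 = 35846 = 01000110000000110

35846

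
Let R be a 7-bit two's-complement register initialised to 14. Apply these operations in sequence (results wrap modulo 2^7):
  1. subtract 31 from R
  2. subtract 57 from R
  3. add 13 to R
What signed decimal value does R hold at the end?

Start: R = 14 = 0001110.
R = 14 − 31 = -17 = 1101111
R = -17 − 57 = -74; wraps to 54 = 0110110
R = 54 + 13 = 67; wraps to -61 = 1000011

-61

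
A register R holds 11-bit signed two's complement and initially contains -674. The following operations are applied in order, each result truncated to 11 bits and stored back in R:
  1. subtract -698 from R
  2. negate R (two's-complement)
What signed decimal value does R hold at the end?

-24

Start: R = -674 = 10101011110.
R = -674 − (-698) = 24 = 00000011000
R = −(24) = -24 = 11111101000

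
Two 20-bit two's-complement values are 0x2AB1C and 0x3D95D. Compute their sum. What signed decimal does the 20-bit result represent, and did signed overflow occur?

427129; no overflow

0x2AB1C = 00101010101100011100 = 174876 (signed)
0x3D95D = 00111101100101011101 = 252253 (signed)
  00101010101100011100
+ 00111101100101011101
= 01101000010001111001
Result 01101000010001111001: MSB = 0 → value 427129.
Both addends are non-negative and so is the stored result: no signed overflow.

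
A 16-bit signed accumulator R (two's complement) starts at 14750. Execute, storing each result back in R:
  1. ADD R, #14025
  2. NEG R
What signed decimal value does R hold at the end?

-28775

Start: R = 14750 = 0011100110011110.
R = 14750 + 14025 = 28775 = 0111000001100111
R = −(28775) = -28775 = 1000111110011001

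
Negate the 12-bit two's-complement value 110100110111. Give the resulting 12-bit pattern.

Invert: 001011001000. Add 1: 001011001001.

001011001001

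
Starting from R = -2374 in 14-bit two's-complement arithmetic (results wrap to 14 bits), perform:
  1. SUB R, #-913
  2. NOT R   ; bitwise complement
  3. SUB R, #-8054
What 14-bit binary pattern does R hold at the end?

10010100101010

Start: R = -2374 = 11011010111010.
R = -2374 − (-913) = -1461 = 11101001001011
R = NOT 11101001001011 = 00010110110100 = 1460
R = 1460 − (-8054) = 9514; wraps to -6870 = 10010100101010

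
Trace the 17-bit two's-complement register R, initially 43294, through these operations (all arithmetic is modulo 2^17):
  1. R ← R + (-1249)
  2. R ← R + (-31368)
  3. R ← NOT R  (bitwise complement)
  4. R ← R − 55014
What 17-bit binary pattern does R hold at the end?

Start: R = 43294 = 01010100100011110.
R = 43294 + (-1249) = 42045 = 01010010000111101
R = 42045 + (-31368) = 10677 = 00010100110110101
R = NOT 00010100110110101 = 11101011001001010 = -10678
R = -10678 − 55014 = -65692; wraps to 65380 = 01111111101100100

01111111101100100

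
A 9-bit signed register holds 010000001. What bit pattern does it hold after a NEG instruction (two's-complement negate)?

101111111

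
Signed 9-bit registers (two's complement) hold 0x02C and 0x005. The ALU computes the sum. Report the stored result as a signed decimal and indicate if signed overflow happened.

0x02C = 000101100 = 44 (signed)
0x005 = 000000101 = 5 (signed)
  000101100
+ 000000101
= 000110001
Result 000110001: MSB = 0 → value 49.
Both addends are non-negative and so is the stored result: no signed overflow.

49; no overflow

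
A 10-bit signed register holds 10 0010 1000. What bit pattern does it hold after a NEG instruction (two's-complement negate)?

Invert: 0111010111. Add 1: 0111011000.
Check: 1000101000 = -472, 0111011000 = 472.

0111011000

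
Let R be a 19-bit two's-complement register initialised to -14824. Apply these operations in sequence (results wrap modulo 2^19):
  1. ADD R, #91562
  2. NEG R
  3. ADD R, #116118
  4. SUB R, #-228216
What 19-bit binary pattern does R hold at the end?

Start: R = -14824 = 1111100011000011000.
R = -14824 + 91562 = 76738 = 0010010101111000010
R = −(76738) = -76738 = 1101101010000111110
R = -76738 + 116118 = 39380 = 0001001100111010100
R = 39380 − (-228216) = 267596; wraps to -256692 = 1000001010101001100

1000001010101001100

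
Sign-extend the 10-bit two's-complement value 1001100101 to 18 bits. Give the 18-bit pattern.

MSB of 1001100101 is 1; replicate it into the new high bits.
11111111|1001100101 → 111111111001100101 (still -411).

111111111001100101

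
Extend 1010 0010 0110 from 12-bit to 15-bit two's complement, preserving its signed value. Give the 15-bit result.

111101000100110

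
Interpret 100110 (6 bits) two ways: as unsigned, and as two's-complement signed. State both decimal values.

unsigned = 38, signed = -26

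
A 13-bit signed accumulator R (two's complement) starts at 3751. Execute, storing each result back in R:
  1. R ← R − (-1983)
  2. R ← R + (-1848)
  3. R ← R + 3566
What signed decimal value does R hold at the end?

-740

Start: R = 3751 = 0111010100111.
R = 3751 − (-1983) = 5734; wraps to -2458 = 1011001100110
R = -2458 + (-1848) = -4306; wraps to 3886 = 0111100101110
R = 3886 + 3566 = 7452; wraps to -740 = 1110100011100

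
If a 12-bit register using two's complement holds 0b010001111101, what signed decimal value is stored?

MSB is 0, so the value is non-negative: 010001111101 = 1149.

1149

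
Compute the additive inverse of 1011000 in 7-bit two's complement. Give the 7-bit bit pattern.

Invert: 0100111. Add 1: 0101000.
Check: 1011000 = -40, 0101000 = 40.

0101000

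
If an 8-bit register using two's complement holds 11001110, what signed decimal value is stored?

-50

MSB is 1, so the value is negative.
Invert: 00110001. Add 1: 00110010 = 50. So the value is −50.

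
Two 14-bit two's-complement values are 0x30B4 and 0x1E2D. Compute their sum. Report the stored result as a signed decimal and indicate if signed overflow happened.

3809; no overflow

0x30B4 = 11000010110100 = -3916 (signed)
0x1E2D = 01111000101101 = 7725 (signed)
  11000010110100
+ 01111000101101
= 00111011100001  (discard carry-out 1)
Result 00111011100001: MSB = 0 → value 3809.
Addends have opposite signs, so signed overflow cannot occur.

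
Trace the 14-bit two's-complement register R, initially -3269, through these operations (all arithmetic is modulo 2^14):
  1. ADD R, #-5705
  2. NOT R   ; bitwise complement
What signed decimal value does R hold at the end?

Start: R = -3269 = 11001100111011.
R = -3269 + (-5705) = -8974; wraps to 7410 = 01110011110010
R = NOT 01110011110010 = 10001100001101 = -7411

-7411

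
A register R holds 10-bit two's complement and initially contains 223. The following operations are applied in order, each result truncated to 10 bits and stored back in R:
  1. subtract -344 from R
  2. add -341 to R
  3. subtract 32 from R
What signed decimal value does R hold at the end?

194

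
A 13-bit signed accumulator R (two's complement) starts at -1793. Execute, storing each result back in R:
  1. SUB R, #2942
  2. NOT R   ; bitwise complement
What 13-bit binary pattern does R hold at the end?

1001001111110

Start: R = -1793 = 1100011111111.
R = -1793 − 2942 = -4735; wraps to 3457 = 0110110000001
R = NOT 0110110000001 = 1001001111110 = -3458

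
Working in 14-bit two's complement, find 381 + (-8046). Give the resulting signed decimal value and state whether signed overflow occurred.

381 → 00000101111101
-8046 → 10000010010010
  00000101111101
+ 10000010010010
= 10001000001111
Result 10001000001111: MSB = 1 → 8719 − 16384 = -7665.
Addends have opposite signs, so signed overflow cannot occur.

-7665; no overflow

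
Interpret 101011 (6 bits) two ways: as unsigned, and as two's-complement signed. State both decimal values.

Unsigned: 101011 = 43.
Signed: MSB=1 → 43 − 64 = -21.

unsigned = 43, signed = -21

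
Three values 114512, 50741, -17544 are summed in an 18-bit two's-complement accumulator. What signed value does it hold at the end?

-114435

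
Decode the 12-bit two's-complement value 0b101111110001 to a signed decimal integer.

MSB is 1, so the value is negative.
Invert: 010000001110. Add 1: 010000001111 = 1039. So the value is −1039.

-1039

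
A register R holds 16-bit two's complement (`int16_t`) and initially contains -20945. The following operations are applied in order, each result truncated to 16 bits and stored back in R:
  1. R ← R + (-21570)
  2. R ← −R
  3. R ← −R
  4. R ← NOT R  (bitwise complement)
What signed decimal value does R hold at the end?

Start: R = -20945 = 1010111000101111.
R = -20945 + (-21570) = -42515; wraps to 23021 = 0101100111101101
R = −(23021) = -23021 = 1010011000010011
R = −(-23021) = 23021 = 0101100111101101
R = NOT 0101100111101101 = 1010011000010010 = -23022

-23022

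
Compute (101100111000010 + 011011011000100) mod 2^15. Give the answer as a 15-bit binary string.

  101100111000010
+ 011011011000100
= 001000010000110  (discard carry-out 1)

001000010000110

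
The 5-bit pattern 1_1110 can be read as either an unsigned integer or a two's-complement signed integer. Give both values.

Unsigned: 11110 = 30.
Signed: MSB=1 → 30 − 32 = -2.

unsigned = 30, signed = -2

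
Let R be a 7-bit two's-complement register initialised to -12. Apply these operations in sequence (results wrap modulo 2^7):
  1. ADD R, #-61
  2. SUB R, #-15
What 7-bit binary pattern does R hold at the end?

Start: R = -12 = 1110100.
R = -12 + (-61) = -73; wraps to 55 = 0110111
R = 55 − (-15) = 70; wraps to -58 = 1000110

1000110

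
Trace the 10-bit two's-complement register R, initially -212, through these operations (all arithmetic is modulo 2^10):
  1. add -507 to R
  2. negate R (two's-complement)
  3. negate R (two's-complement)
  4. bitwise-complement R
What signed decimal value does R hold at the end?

-306

Start: R = -212 = 1100101100.
R = -212 + (-507) = -719; wraps to 305 = 0100110001
R = −(305) = -305 = 1011001111
R = −(-305) = 305 = 0100110001
R = NOT 0100110001 = 1011001110 = -306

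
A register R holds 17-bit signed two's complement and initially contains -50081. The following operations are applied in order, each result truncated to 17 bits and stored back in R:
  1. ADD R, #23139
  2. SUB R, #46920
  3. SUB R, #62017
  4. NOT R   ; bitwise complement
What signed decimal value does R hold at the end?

4806

Start: R = -50081 = 10011110001011111.
R = -50081 + 23139 = -26942 = 11001011011000010
R = -26942 − 46920 = -73862; wraps to 57210 = 01101111101111010
R = 57210 − 62017 = -4807 = 11110110100111001
R = NOT 11110110100111001 = 00001001011000110 = 4806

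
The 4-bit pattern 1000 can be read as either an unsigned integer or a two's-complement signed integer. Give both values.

Unsigned: 1000 = 8.
Signed: MSB=1 → 8 − 16 = -8.

unsigned = 8, signed = -8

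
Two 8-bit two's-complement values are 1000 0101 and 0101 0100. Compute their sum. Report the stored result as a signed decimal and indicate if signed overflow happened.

1000 0101 → 10000101 = -123 (signed)
0101 0100 → 01010100 = 84 (signed)
  10000101
+ 01010100
= 11011001
Result 11011001: MSB = 1 → 217 − 256 = -39.
Addends have opposite signs, so signed overflow cannot occur.

-39; no overflow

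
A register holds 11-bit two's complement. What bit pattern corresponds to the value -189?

|-189| = 189 = 00010111101 in 11 bits.
Invert the bits: 11101000010. Add 1: 11101000011.
Check: 11101000011 reads as 1859 − 2048 = -189.

11101000011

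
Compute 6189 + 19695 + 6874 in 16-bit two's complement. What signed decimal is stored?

32758

6189 + 19695 = 25884 (0110010100011100)
25884 + 6874 = 32758 (0111111111110110)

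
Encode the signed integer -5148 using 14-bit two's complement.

|-5148| = 5148 = 01010000011100 in 14 bits.
Invert the bits: 10101111100011. Add 1: 10101111100100.
Check: 10101111100100 reads as 11236 − 16384 = -5148.

10101111100100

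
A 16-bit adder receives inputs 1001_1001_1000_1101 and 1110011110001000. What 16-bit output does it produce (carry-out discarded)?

  1001100110001101
+ 1110011110001000
= 1000000100010101  (discard carry-out 1)

1000000100010101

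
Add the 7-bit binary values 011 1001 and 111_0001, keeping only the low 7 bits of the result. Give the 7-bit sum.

0101010

  0111001
+ 1110001
= 0101010  (discard carry-out 1)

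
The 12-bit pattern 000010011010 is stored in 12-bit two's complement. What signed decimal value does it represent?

154

MSB is 0, so the value is non-negative: 000010011010 = 154.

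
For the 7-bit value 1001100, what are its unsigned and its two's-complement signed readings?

unsigned = 76, signed = -52

Unsigned: 1001100 = 76.
Signed: MSB=1 → 76 − 128 = -52.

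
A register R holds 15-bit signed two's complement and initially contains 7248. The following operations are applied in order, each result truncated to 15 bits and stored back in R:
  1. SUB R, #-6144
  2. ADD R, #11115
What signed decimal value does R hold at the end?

Start: R = 7248 = 001110001010000.
R = 7248 − (-6144) = 13392 = 011010001010000
R = 13392 + 11115 = 24507; wraps to -8261 = 101111110111011

-8261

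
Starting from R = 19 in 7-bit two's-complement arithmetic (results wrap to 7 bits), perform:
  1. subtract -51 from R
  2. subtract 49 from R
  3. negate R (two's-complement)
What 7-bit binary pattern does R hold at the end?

Start: R = 19 = 0010011.
R = 19 − (-51) = 70; wraps to -58 = 1000110
R = -58 − 49 = -107; wraps to 21 = 0010101
R = −(21) = -21 = 1101011

1101011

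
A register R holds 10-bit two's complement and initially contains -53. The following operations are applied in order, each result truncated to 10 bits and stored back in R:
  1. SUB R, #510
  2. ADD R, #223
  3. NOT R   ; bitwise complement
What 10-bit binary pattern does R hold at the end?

0101010011

Start: R = -53 = 1111001011.
R = -53 − 510 = -563; wraps to 461 = 0111001101
R = 461 + 223 = 684; wraps to -340 = 1010101100
R = NOT 1010101100 = 0101010011 = 339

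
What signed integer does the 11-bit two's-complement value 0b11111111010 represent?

-6

MSB is 1, so the value is negative.
Unsigned reading: 2042. Subtract 2^11 = 2048: 2042 − 2048 = -6.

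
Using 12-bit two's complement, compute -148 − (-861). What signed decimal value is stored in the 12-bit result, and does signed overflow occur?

-148 → 111101101100
-861 → 110010100011
Subtract via negate-and-add: invert 110010100011 + 1 = 001101011101 (i.e. 861).
  111101101100
+ 001101011101
= 001011001001  (discard carry-out 1)
Result 001011001001: MSB = 0 → value 713.
Addends (after negating the subtrahend) have opposite signs, so signed overflow cannot occur.

713; no overflow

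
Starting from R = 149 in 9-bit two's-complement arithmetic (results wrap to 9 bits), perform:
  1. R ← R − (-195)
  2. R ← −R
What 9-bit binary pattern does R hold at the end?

010101000

Start: R = 149 = 010010101.
R = 149 − (-195) = 344; wraps to -168 = 101011000
R = −(-168) = 168 = 010101000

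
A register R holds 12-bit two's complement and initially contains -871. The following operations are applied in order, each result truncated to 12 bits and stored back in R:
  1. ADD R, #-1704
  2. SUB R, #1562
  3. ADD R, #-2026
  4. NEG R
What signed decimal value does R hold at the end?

-2029

Start: R = -871 = 110010011001.
R = -871 + (-1704) = -2575; wraps to 1521 = 010111110001
R = 1521 − 1562 = -41 = 111111010111
R = -41 + (-2026) = -2067; wraps to 2029 = 011111101101
R = −(2029) = -2029 = 100000010011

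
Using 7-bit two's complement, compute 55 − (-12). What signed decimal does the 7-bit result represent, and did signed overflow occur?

55 → 0110111
-12 → 1110100
Subtract via negate-and-add: invert 1110100 + 1 = 0001100 (i.e. 12).
  0110111
+ 0001100
= 1000011
Result 1000011: MSB = 1 → 67 − 128 = -61.
Both addends (after negating the subtrahend) are non-negative but the stored result is negative: signed overflow. The true value 55 − (-12) = 67 lies outside [-64, 63].

-61; overflow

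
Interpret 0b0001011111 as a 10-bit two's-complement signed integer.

MSB is 0, so the value is non-negative: 0001011111 = 95.

95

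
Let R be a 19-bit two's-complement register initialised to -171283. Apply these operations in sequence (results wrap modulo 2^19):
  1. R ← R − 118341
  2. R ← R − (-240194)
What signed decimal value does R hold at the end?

Start: R = -171283 = 1010110001011101101.
R = -171283 − 118341 = -289624; wraps to 234664 = 0111001010010101000
R = 234664 − (-240194) = 474858; wraps to -49430 = 1110011111011101010

-49430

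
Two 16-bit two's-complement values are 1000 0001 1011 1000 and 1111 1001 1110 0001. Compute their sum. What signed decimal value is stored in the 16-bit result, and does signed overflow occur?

1000 0001 1011 1000 → 1000000110111000 = -32328 (signed)
1111 1001 1110 0001 → 1111100111100001 = -1567 (signed)
  1000000110111000
+ 1111100111100001
= 0111101110011001  (discard carry-out 1)
Result 0111101110011001: MSB = 0 → value 31641.
Both addends are negative but the stored result is non-negative: signed overflow. The true value -32328 + (-1567) = -33895 lies outside [-32768, 32767].

31641; overflow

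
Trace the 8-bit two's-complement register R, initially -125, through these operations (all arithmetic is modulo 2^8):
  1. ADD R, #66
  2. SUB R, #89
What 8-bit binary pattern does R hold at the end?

Start: R = -125 = 10000011.
R = -125 + 66 = -59 = 11000101
R = -59 − 89 = -148; wraps to 108 = 01101100

01101100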